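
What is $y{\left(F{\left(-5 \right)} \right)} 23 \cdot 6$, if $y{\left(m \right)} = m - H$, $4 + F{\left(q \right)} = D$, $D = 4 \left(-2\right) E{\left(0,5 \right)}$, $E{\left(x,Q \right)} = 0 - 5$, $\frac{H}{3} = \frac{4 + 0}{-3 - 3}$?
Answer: $5244$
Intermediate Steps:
$H = -2$ ($H = 3 \frac{4 + 0}{-3 - 3} = 3 \frac{4}{-6} = 3 \cdot 4 \left(- \frac{1}{6}\right) = 3 \left(- \frac{2}{3}\right) = -2$)
$E{\left(x,Q \right)} = -5$
$D = 40$ ($D = 4 \left(-2\right) \left(-5\right) = \left(-8\right) \left(-5\right) = 40$)
$F{\left(q \right)} = 36$ ($F{\left(q \right)} = -4 + 40 = 36$)
$y{\left(m \right)} = 2 + m$ ($y{\left(m \right)} = m - -2 = m + 2 = 2 + m$)
$y{\left(F{\left(-5 \right)} \right)} 23 \cdot 6 = \left(2 + 36\right) 23 \cdot 6 = 38 \cdot 138 = 5244$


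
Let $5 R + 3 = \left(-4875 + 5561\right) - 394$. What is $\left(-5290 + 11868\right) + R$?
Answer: $\frac{33179}{5} \approx 6635.8$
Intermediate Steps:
$R = \frac{289}{5}$ ($R = - \frac{3}{5} + \frac{\left(-4875 + 5561\right) - 394}{5} = - \frac{3}{5} + \frac{686 - 394}{5} = - \frac{3}{5} + \frac{1}{5} \cdot 292 = - \frac{3}{5} + \frac{292}{5} = \frac{289}{5} \approx 57.8$)
$\left(-5290 + 11868\right) + R = \left(-5290 + 11868\right) + \frac{289}{5} = 6578 + \frac{289}{5} = \frac{33179}{5}$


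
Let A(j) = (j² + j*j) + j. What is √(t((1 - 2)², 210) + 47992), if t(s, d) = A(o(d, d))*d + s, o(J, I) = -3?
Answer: √51143 ≈ 226.15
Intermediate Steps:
A(j) = j + 2*j² (A(j) = (j² + j²) + j = 2*j² + j = j + 2*j²)
t(s, d) = s + 15*d (t(s, d) = (-3*(1 + 2*(-3)))*d + s = (-3*(1 - 6))*d + s = (-3*(-5))*d + s = 15*d + s = s + 15*d)
√(t((1 - 2)², 210) + 47992) = √(((1 - 2)² + 15*210) + 47992) = √(((-1)² + 3150) + 47992) = √((1 + 3150) + 47992) = √(3151 + 47992) = √51143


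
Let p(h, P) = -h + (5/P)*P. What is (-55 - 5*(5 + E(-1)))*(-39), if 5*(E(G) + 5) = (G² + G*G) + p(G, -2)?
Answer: 2457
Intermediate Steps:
p(h, P) = 5 - h (p(h, P) = -h + 5 = 5 - h)
E(G) = -4 - G/5 + 2*G²/5 (E(G) = -5 + ((G² + G*G) + (5 - G))/5 = -5 + ((G² + G²) + (5 - G))/5 = -5 + (2*G² + (5 - G))/5 = -5 + (5 - G + 2*G²)/5 = -5 + (1 - G/5 + 2*G²/5) = -4 - G/5 + 2*G²/5)
(-55 - 5*(5 + E(-1)))*(-39) = (-55 - 5*(5 + (-4 - ⅕*(-1) + (⅖)*(-1)²)))*(-39) = (-55 - 5*(5 + (-4 + ⅕ + (⅖)*1)))*(-39) = (-55 - 5*(5 + (-4 + ⅕ + ⅖)))*(-39) = (-55 - 5*(5 - 17/5))*(-39) = (-55 - 5*8/5)*(-39) = (-55 - 8)*(-39) = -63*(-39) = 2457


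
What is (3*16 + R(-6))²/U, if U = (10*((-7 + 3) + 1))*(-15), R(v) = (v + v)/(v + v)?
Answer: 2401/450 ≈ 5.3356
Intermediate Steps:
R(v) = 1 (R(v) = (2*v)/((2*v)) = (2*v)*(1/(2*v)) = 1)
U = 450 (U = (10*(-4 + 1))*(-15) = (10*(-3))*(-15) = -30*(-15) = 450)
(3*16 + R(-6))²/U = (3*16 + 1)²/450 = (48 + 1)²*(1/450) = 49²*(1/450) = 2401*(1/450) = 2401/450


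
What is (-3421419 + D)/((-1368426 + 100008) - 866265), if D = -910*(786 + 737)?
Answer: 4807349/2134683 ≈ 2.2520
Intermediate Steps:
D = -1385930 (D = -910*1523 = -1385930)
(-3421419 + D)/((-1368426 + 100008) - 866265) = (-3421419 - 1385930)/((-1368426 + 100008) - 866265) = -4807349/(-1268418 - 866265) = -4807349/(-2134683) = -4807349*(-1/2134683) = 4807349/2134683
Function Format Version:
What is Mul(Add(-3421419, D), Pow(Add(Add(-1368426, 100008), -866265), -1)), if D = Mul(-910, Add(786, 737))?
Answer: Rational(4807349, 2134683) ≈ 2.2520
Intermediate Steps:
D = -1385930 (D = Mul(-910, 1523) = -1385930)
Mul(Add(-3421419, D), Pow(Add(Add(-1368426, 100008), -866265), -1)) = Mul(Add(-3421419, -1385930), Pow(Add(Add(-1368426, 100008), -866265), -1)) = Mul(-4807349, Pow(Add(-1268418, -866265), -1)) = Mul(-4807349, Pow(-2134683, -1)) = Mul(-4807349, Rational(-1, 2134683)) = Rational(4807349, 2134683)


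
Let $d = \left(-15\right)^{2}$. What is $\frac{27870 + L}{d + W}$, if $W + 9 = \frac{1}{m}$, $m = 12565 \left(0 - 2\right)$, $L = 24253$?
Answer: $\frac{1309850990}{5428079} \approx 241.31$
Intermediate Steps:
$m = -25130$ ($m = 12565 \left(-2\right) = -25130$)
$W = - \frac{226171}{25130}$ ($W = -9 + \frac{1}{-25130} = -9 - \frac{1}{25130} = - \frac{226171}{25130} \approx -9.0$)
$d = 225$
$\frac{27870 + L}{d + W} = \frac{27870 + 24253}{225 - \frac{226171}{25130}} = \frac{52123}{\frac{5428079}{25130}} = 52123 \cdot \frac{25130}{5428079} = \frac{1309850990}{5428079}$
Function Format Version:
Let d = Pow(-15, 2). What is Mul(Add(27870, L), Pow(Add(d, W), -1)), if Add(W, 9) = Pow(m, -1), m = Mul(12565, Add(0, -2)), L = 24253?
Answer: Rational(1309850990, 5428079) ≈ 241.31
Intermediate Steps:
m = -25130 (m = Mul(12565, -2) = -25130)
W = Rational(-226171, 25130) (W = Add(-9, Pow(-25130, -1)) = Add(-9, Rational(-1, 25130)) = Rational(-226171, 25130) ≈ -9.0000)
d = 225
Mul(Add(27870, L), Pow(Add(d, W), -1)) = Mul(Add(27870, 24253), Pow(Add(225, Rational(-226171, 25130)), -1)) = Mul(52123, Pow(Rational(5428079, 25130), -1)) = Mul(52123, Rational(25130, 5428079)) = Rational(1309850990, 5428079)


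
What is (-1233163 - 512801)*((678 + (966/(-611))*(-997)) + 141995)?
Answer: -153882815623020/611 ≈ -2.5185e+11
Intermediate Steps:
(-1233163 - 512801)*((678 + (966/(-611))*(-997)) + 141995) = -1745964*((678 + (966*(-1/611))*(-997)) + 141995) = -1745964*((678 - 966/611*(-997)) + 141995) = -1745964*((678 + 963102/611) + 141995) = -1745964*(1377360/611 + 141995) = -1745964*88136305/611 = -153882815623020/611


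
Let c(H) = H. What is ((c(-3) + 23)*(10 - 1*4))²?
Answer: 14400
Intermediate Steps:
((c(-3) + 23)*(10 - 1*4))² = ((-3 + 23)*(10 - 1*4))² = (20*(10 - 4))² = (20*6)² = 120² = 14400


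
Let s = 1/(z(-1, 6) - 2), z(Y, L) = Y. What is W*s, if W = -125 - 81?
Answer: 206/3 ≈ 68.667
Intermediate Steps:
W = -206
s = -⅓ (s = 1/(-1 - 2) = 1/(-3) = -⅓ ≈ -0.33333)
W*s = -206*(-⅓) = 206/3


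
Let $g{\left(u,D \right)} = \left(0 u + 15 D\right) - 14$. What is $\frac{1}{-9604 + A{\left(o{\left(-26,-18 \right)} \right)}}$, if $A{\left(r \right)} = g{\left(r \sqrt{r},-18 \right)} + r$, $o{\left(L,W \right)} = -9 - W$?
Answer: $- \frac{1}{9879} \approx -0.00010122$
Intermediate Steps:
$g{\left(u,D \right)} = -14 + 15 D$ ($g{\left(u,D \right)} = \left(0 + 15 D\right) - 14 = 15 D - 14 = -14 + 15 D$)
$A{\left(r \right)} = -284 + r$ ($A{\left(r \right)} = \left(-14 + 15 \left(-18\right)\right) + r = \left(-14 - 270\right) + r = -284 + r$)
$\frac{1}{-9604 + A{\left(o{\left(-26,-18 \right)} \right)}} = \frac{1}{-9604 - 275} = \frac{1}{-9879} = - \frac{1}{9879}$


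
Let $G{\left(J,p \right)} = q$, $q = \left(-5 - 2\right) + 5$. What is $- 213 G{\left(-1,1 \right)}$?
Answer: $426$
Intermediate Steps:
$q = -2$ ($q = -7 + 5 = -2$)
$G{\left(J,p \right)} = -2$
$- 213 G{\left(-1,1 \right)} = \left(-213\right) \left(-2\right) = 426$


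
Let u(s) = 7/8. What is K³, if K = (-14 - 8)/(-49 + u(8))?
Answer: 4096/42875 ≈ 0.095533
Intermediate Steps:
u(s) = 7/8 (u(s) = 7*(⅛) = 7/8)
K = 16/35 (K = (-14 - 8)/(-49 + 7/8) = -22/(-385/8) = -22*(-8/385) = 16/35 ≈ 0.45714)
K³ = (16/35)³ = 4096/42875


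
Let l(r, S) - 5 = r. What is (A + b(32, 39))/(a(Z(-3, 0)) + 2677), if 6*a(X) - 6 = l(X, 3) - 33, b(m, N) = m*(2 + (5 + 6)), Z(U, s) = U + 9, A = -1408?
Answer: -2976/8023 ≈ -0.37093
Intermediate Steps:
l(r, S) = 5 + r
Z(U, s) = 9 + U
b(m, N) = 13*m (b(m, N) = m*(2 + 11) = m*13 = 13*m)
a(X) = -11/3 + X/6 (a(X) = 1 + ((5 + X) - 33)/6 = 1 + (-28 + X)/6 = 1 + (-14/3 + X/6) = -11/3 + X/6)
(A + b(32, 39))/(a(Z(-3, 0)) + 2677) = (-1408 + 13*32)/((-11/3 + (9 - 3)/6) + 2677) = (-1408 + 416)/((-11/3 + (⅙)*6) + 2677) = -992/((-11/3 + 1) + 2677) = -992/(-8/3 + 2677) = -992/8023/3 = -992*3/8023 = -2976/8023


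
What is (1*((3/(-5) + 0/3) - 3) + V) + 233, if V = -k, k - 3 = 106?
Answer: 602/5 ≈ 120.40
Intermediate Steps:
k = 109 (k = 3 + 106 = 109)
V = -109 (V = -1*109 = -109)
(1*((3/(-5) + 0/3) - 3) + V) + 233 = (1*((3/(-5) + 0/3) - 3) - 109) + 233 = (1*((3*(-1/5) + 0*(1/3)) - 3) - 109) + 233 = (1*((-3/5 + 0) - 3) - 109) + 233 = (1*(-3/5 - 3) - 109) + 233 = (1*(-18/5) - 109) + 233 = (-18/5 - 109) + 233 = -563/5 + 233 = 602/5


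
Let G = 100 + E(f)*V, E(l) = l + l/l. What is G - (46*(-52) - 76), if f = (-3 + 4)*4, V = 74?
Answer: 2938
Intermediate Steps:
f = 4 (f = 1*4 = 4)
E(l) = 1 + l (E(l) = l + 1 = 1 + l)
G = 470 (G = 100 + (1 + 4)*74 = 100 + 5*74 = 100 + 370 = 470)
G - (46*(-52) - 76) = 470 - (46*(-52) - 76) = 470 - (-2392 - 76) = 470 - 1*(-2468) = 470 + 2468 = 2938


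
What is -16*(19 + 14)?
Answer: -528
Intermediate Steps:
-16*(19 + 14) = -16*33 = -528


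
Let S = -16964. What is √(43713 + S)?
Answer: √26749 ≈ 163.55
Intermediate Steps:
√(43713 + S) = √(43713 - 16964) = √26749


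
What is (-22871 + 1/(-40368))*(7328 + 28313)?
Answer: -1134682274141/1392 ≈ -8.1514e+8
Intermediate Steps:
(-22871 + 1/(-40368))*(7328 + 28313) = (-22871 - 1/40368)*35641 = -923256529/40368*35641 = -1134682274141/1392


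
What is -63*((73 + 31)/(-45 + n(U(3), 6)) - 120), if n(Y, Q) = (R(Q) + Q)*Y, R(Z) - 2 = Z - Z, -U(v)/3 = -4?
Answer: 126336/17 ≈ 7431.5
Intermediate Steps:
U(v) = 12 (U(v) = -3*(-4) = 12)
R(Z) = 2 (R(Z) = 2 + (Z - Z) = 2 + 0 = 2)
n(Y, Q) = Y*(2 + Q) (n(Y, Q) = (2 + Q)*Y = Y*(2 + Q))
-63*((73 + 31)/(-45 + n(U(3), 6)) - 120) = -63*((73 + 31)/(-45 + 12*(2 + 6)) - 120) = -63*(104/(-45 + 12*8) - 120) = -63*(104/(-45 + 96) - 120) = -63*(104/51 - 120) = -63*(-6016/51) = 126336/17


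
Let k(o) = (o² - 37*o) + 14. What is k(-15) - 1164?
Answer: -370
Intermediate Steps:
k(o) = 14 + o² - 37*o
k(-15) - 1164 = (14 + (-15)² - 37*(-15)) - 1164 = (14 + 225 + 555) - 1164 = 794 - 1164 = -370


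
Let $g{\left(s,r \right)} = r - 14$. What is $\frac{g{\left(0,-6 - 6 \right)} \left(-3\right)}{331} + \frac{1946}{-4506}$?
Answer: $- \frac{146329}{745743} \approx -0.19622$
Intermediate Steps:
$g{\left(s,r \right)} = -14 + r$ ($g{\left(s,r \right)} = r - 14 = -14 + r$)
$\frac{g{\left(0,-6 - 6 \right)} \left(-3\right)}{331} + \frac{1946}{-4506} = \frac{\left(-14 - 12\right) \left(-3\right)}{331} + \frac{1946}{-4506} = \left(-14 - 12\right) \left(-3\right) \frac{1}{331} + 1946 \left(- \frac{1}{4506}\right) = \left(-14 - 12\right) \left(-3\right) \frac{1}{331} - \frac{973}{2253} = \left(-26\right) \left(-3\right) \frac{1}{331} - \frac{973}{2253} = 78 \cdot \frac{1}{331} - \frac{973}{2253} = \frac{78}{331} - \frac{973}{2253} = - \frac{146329}{745743}$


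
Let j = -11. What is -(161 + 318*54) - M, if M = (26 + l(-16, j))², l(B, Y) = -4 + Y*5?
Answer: -18422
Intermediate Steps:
l(B, Y) = -4 + 5*Y
M = 1089 (M = (26 + (-4 + 5*(-11)))² = (26 + (-4 - 55))² = (26 - 59)² = (-33)² = 1089)
-(161 + 318*54) - M = -(161 + 318*54) - 1*1089 = -(161 + 17172) - 1089 = -1*17333 - 1089 = -17333 - 1089 = -18422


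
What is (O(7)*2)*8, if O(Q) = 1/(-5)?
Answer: -16/5 ≈ -3.2000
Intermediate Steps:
O(Q) = -1/5
(O(7)*2)*8 = -1/5*2*8 = -2/5*8 = -16/5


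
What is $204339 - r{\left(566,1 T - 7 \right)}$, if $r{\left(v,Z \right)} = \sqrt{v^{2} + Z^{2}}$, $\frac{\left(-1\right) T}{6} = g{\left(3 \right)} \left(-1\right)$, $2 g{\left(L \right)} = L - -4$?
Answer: $204339 - 2 \sqrt{80138} \approx 2.0377 \cdot 10^{5}$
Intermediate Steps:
$g{\left(L \right)} = 2 + \frac{L}{2}$ ($g{\left(L \right)} = \frac{L - -4}{2} = \frac{L + 4}{2} = \frac{4 + L}{2} = 2 + \frac{L}{2}$)
$T = 21$ ($T = - 6 \left(2 + \frac{1}{2} \cdot 3\right) \left(-1\right) = - 6 \left(2 + \frac{3}{2}\right) \left(-1\right) = - 6 \cdot \frac{7}{2} \left(-1\right) = \left(-6\right) \left(- \frac{7}{2}\right) = 21$)
$r{\left(v,Z \right)} = \sqrt{Z^{2} + v^{2}}$
$204339 - r{\left(566,1 T - 7 \right)} = 204339 - \sqrt{\left(1 \cdot 21 - 7\right)^{2} + 566^{2}} = 204339 - \sqrt{\left(21 - 7\right)^{2} + 320356} = 204339 - \sqrt{14^{2} + 320356} = 204339 - \sqrt{196 + 320356} = 204339 - \sqrt{320552} = 204339 - 2 \sqrt{80138}$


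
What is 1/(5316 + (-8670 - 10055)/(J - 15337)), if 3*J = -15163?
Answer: 61174/325257159 ≈ 0.00018808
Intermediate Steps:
J = -15163/3 (J = (⅓)*(-15163) = -15163/3 ≈ -5054.3)
1/(5316 + (-8670 - 10055)/(J - 15337)) = 1/(5316 + (-8670 - 10055)/(-15163/3 - 15337)) = 1/(5316 - 18725/(-61174/3)) = 1/(5316 - 18725*(-3/61174)) = 1/(5316 + 56175/61174) = 1/(325257159/61174) = 61174/325257159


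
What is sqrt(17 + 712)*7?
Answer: 189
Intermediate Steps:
sqrt(17 + 712)*7 = sqrt(729)*7 = 27*7 = 189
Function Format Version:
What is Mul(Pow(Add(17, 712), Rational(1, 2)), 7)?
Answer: 189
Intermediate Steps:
Mul(Pow(Add(17, 712), Rational(1, 2)), 7) = Mul(Pow(729, Rational(1, 2)), 7) = Mul(27, 7) = 189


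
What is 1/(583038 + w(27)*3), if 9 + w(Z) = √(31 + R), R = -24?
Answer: 64779/37766869562 - √7/113300608686 ≈ 1.7152e-6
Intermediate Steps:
w(Z) = -9 + √7 (w(Z) = -9 + √(31 - 24) = -9 + √7)
1/(583038 + w(27)*3) = 1/(583038 + (-9 + √7)*3) = 1/(583038 + (-27 + 3*√7)) = 1/(583011 + 3*√7)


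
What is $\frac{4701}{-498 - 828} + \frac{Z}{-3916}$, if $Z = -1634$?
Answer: $- \frac{676768}{216359} \approx -3.128$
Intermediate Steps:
$\frac{4701}{-498 - 828} + \frac{Z}{-3916} = \frac{4701}{-498 - 828} - \frac{1634}{-3916} = \frac{4701}{-498 - 828} - - \frac{817}{1958} = \frac{4701}{-1326} + \frac{817}{1958} = 4701 \left(- \frac{1}{1326}\right) + \frac{817}{1958} = - \frac{1567}{442} + \frac{817}{1958} = - \frac{676768}{216359}$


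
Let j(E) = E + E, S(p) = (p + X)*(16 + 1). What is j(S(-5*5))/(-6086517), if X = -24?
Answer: 1666/6086517 ≈ 0.00027372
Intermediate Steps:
S(p) = -408 + 17*p (S(p) = (p - 24)*(16 + 1) = (-24 + p)*17 = -408 + 17*p)
j(E) = 2*E
j(S(-5*5))/(-6086517) = (2*(-408 + 17*(-5*5)))/(-6086517) = (2*(-408 + 17*(-25)))*(-1/6086517) = (2*(-408 - 425))*(-1/6086517) = (2*(-833))*(-1/6086517) = -1666*(-1/6086517) = 1666/6086517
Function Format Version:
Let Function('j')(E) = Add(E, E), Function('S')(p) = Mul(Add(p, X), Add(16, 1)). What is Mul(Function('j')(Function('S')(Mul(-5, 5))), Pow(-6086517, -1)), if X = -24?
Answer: Rational(1666, 6086517) ≈ 0.00027372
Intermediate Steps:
Function('S')(p) = Add(-408, Mul(17, p)) (Function('S')(p) = Mul(Add(p, -24), Add(16, 1)) = Mul(Add(-24, p), 17) = Add(-408, Mul(17, p)))
Function('j')(E) = Mul(2, E)
Mul(Function('j')(Function('S')(Mul(-5, 5))), Pow(-6086517, -1)) = Mul(Mul(2, Add(-408, Mul(17, Mul(-5, 5)))), Pow(-6086517, -1)) = Mul(Mul(2, Add(-408, Mul(17, -25))), Rational(-1, 6086517)) = Mul(Mul(2, Add(-408, -425)), Rational(-1, 6086517)) = Mul(Mul(2, -833), Rational(-1, 6086517)) = Mul(-1666, Rational(-1, 6086517)) = Rational(1666, 6086517)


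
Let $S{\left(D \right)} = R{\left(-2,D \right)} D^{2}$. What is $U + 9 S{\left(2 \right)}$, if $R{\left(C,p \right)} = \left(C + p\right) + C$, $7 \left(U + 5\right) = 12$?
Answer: $- \frac{527}{7} \approx -75.286$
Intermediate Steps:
$U = - \frac{23}{7}$ ($U = -5 + \frac{1}{7} \cdot 12 = -5 + \frac{12}{7} = - \frac{23}{7} \approx -3.2857$)
$R{\left(C,p \right)} = p + 2 C$
$S{\left(D \right)} = D^{2} \left(-4 + D\right)$ ($S{\left(D \right)} = \left(D + 2 \left(-2\right)\right) D^{2} = \left(D - 4\right) D^{2} = \left(-4 + D\right) D^{2} = D^{2} \left(-4 + D\right)$)
$U + 9 S{\left(2 \right)} = - \frac{23}{7} + 9 \cdot 2^{2} \left(-4 + 2\right) = - \frac{23}{7} + 9 \cdot 4 \left(-2\right) = - \frac{23}{7} + 9 \left(-8\right) = - \frac{23}{7} - 72 = - \frac{527}{7}$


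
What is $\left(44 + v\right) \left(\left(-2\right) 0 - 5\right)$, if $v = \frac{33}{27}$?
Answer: $- \frac{2035}{9} \approx -226.11$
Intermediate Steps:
$v = \frac{11}{9}$ ($v = 33 \cdot \frac{1}{27} = \frac{11}{9} \approx 1.2222$)
$\left(44 + v\right) \left(\left(-2\right) 0 - 5\right) = \left(44 + \frac{11}{9}\right) \left(\left(-2\right) 0 - 5\right) = \frac{407 \left(0 - 5\right)}{9} = \frac{407}{9} \left(-5\right) = - \frac{2035}{9}$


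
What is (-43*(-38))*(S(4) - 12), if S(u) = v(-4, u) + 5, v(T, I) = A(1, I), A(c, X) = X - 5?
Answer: -13072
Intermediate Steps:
A(c, X) = -5 + X
v(T, I) = -5 + I
S(u) = u (S(u) = (-5 + u) + 5 = u)
(-43*(-38))*(S(4) - 12) = (-43*(-38))*(4 - 12) = 1634*(-8) = -13072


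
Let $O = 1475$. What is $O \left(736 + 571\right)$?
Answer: $1927825$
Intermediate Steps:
$O \left(736 + 571\right) = 1475 \left(736 + 571\right) = 1475 \cdot 1307 = 1927825$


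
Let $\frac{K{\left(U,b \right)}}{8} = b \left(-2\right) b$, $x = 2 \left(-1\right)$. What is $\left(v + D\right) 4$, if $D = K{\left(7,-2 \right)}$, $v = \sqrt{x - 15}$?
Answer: $-256 + 4 i \sqrt{17} \approx -256.0 + 16.492 i$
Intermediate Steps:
$x = -2$
$K{\left(U,b \right)} = - 16 b^{2}$ ($K{\left(U,b \right)} = 8 b \left(-2\right) b = 8 - 2 b b = 8 \left(- 2 b^{2}\right) = - 16 b^{2}$)
$v = i \sqrt{17}$ ($v = \sqrt{-2 - 15} = \sqrt{-17} = i \sqrt{17} \approx 4.1231 i$)
$D = -64$ ($D = - 16 \left(-2\right)^{2} = \left(-16\right) 4 = -64$)
$\left(v + D\right) 4 = \left(i \sqrt{17} - 64\right) 4 = \left(-64 + i \sqrt{17}\right) 4 = -256 + 4 i \sqrt{17}$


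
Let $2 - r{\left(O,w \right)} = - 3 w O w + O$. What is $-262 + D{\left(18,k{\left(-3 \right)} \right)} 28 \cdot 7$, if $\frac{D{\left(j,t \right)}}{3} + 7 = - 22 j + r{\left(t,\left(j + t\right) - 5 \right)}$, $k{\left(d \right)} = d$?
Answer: $-763486$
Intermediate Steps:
$r{\left(O,w \right)} = 2 - O + 3 O w^{2}$ ($r{\left(O,w \right)} = 2 - \left(- 3 w O w + O\right) = 2 - \left(- 3 O w w + O\right) = 2 - \left(- 3 O w^{2} + O\right) = 2 - \left(O - 3 O w^{2}\right) = 2 + \left(- O + 3 O w^{2}\right) = 2 - O + 3 O w^{2}$)
$D{\left(j,t \right)} = -15 - 66 j - 3 t + 9 t \left(-5 + j + t\right)^{2}$ ($D{\left(j,t \right)} = -21 + 3 \left(- 22 j + \left(2 - t + 3 t \left(\left(j + t\right) - 5\right)^{2}\right)\right) = -21 + 3 \left(- 22 j + \left(2 - t + 3 t \left(-5 + j + t\right)^{2}\right)\right) = -21 + 3 \left(2 - t - 22 j + 3 t \left(-5 + j + t\right)^{2}\right) = -21 - \left(-6 + 3 t + 66 j - 9 t \left(-5 + j + t\right)^{2}\right) = -15 - 66 j - 3 t + 9 t \left(-5 + j + t\right)^{2}$)
$-262 + D{\left(18,k{\left(-3 \right)} \right)} 28 \cdot 7 = -262 + \left(-15 - 1188 - -9 + 9 \left(-3\right) \left(-5 + 18 - 3\right)^{2}\right) 28 \cdot 7 = -262 + \left(-15 - 1188 + 9 + 9 \left(-3\right) 10^{2}\right) 196 = -262 + \left(-15 - 1188 + 9 + 9 \left(-3\right) 100\right) 196 = -262 + \left(-15 - 1188 + 9 - 2700\right) 196 = -262 - 763224 = -763486$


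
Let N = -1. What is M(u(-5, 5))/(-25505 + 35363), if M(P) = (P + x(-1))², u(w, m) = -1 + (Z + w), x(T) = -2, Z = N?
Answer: 27/3286 ≈ 0.0082167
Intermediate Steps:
Z = -1
u(w, m) = -2 + w (u(w, m) = -1 + (-1 + w) = -2 + w)
M(P) = (-2 + P)² (M(P) = (P - 2)² = (-2 + P)²)
M(u(-5, 5))/(-25505 + 35363) = (-2 + (-2 - 5))²/(-25505 + 35363) = (-2 - 7)²/9858 = (-9)²*(1/9858) = 81*(1/9858) = 27/3286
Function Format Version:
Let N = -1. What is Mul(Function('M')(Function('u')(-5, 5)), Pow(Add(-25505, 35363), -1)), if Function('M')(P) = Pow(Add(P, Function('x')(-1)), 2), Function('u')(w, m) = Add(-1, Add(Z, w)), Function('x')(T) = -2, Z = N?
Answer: Rational(27, 3286) ≈ 0.0082167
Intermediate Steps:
Z = -1
Function('u')(w, m) = Add(-2, w) (Function('u')(w, m) = Add(-1, Add(-1, w)) = Add(-2, w))
Function('M')(P) = Pow(Add(-2, P), 2) (Function('M')(P) = Pow(Add(P, -2), 2) = Pow(Add(-2, P), 2))
Mul(Function('M')(Function('u')(-5, 5)), Pow(Add(-25505, 35363), -1)) = Mul(Pow(Add(-2, Add(-2, -5)), 2), Pow(Add(-25505, 35363), -1)) = Mul(Pow(Add(-2, -7), 2), Pow(9858, -1)) = Mul(Pow(-9, 2), Rational(1, 9858)) = Mul(81, Rational(1, 9858)) = Rational(27, 3286)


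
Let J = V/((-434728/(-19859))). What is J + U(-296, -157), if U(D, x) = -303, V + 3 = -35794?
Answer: -120373601/62104 ≈ -1938.3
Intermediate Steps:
V = -35797 (V = -3 - 35794 = -35797)
J = -101556089/62104 (J = -35797/((-434728/(-19859))) = -35797/((-434728*(-1/19859))) = -35797/62104/2837 = -35797*2837/62104 = -101556089/62104 ≈ -1635.3)
J + U(-296, -157) = -101556089/62104 - 303 = -120373601/62104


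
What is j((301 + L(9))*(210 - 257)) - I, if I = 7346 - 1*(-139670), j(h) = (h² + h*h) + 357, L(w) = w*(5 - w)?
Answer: 310107391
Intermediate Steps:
j(h) = 357 + 2*h² (j(h) = (h² + h²) + 357 = 2*h² + 357 = 357 + 2*h²)
I = 147016 (I = 7346 + 139670 = 147016)
j((301 + L(9))*(210 - 257)) - I = (357 + 2*((301 + 9*(5 - 1*9))*(210 - 257))²) - 1*147016 = (357 + 2*((301 + 9*(5 - 9))*(-47))²) - 147016 = (357 + 2*((301 + 9*(-4))*(-47))²) - 147016 = (357 + 2*((301 - 36)*(-47))²) - 147016 = (357 + 2*(265*(-47))²) - 147016 = (357 + 2*(-12455)²) - 147016 = (357 + 2*155127025) - 147016 = (357 + 310254050) - 147016 = 310254407 - 147016 = 310107391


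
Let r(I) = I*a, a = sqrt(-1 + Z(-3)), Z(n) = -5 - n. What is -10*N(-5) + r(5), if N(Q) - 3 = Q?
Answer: 20 + 5*I*sqrt(3) ≈ 20.0 + 8.6602*I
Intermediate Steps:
N(Q) = 3 + Q
a = I*sqrt(3) (a = sqrt(-1 + (-5 - 1*(-3))) = sqrt(-1 + (-5 + 3)) = sqrt(-1 - 2) = sqrt(-3) = I*sqrt(3) ≈ 1.732*I)
r(I) = I*I*sqrt(3) (r(I) = I*(I*sqrt(3)) = I*I*sqrt(3))
-10*N(-5) + r(5) = -10*(3 - 5) + I*5*sqrt(3) = -10*(-2) + 5*I*sqrt(3) = 20 + 5*I*sqrt(3)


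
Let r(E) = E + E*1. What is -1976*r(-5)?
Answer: 19760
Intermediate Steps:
r(E) = 2*E (r(E) = E + E = 2*E)
-1976*r(-5) = -3952*(-5) = -1976*(-10) = 19760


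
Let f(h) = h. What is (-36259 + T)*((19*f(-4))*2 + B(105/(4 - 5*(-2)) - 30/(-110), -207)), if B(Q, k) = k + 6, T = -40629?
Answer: 27141464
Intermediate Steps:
B(Q, k) = 6 + k
(-36259 + T)*((19*f(-4))*2 + B(105/(4 - 5*(-2)) - 30/(-110), -207)) = (-36259 - 40629)*((19*(-4))*2 + (6 - 207)) = -76888*(-76*2 - 201) = -76888*(-152 - 201) = -76888*(-353) = 27141464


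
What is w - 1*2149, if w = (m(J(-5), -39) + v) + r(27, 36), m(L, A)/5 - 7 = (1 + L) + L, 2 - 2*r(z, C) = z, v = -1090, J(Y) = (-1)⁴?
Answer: -6403/2 ≈ -3201.5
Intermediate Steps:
J(Y) = 1
r(z, C) = 1 - z/2
m(L, A) = 40 + 10*L (m(L, A) = 35 + 5*((1 + L) + L) = 35 + 5*(1 + 2*L) = 35 + (5 + 10*L) = 40 + 10*L)
w = -2105/2 (w = ((40 + 10*1) - 1090) + (1 - ½*27) = ((40 + 10) - 1090) + (1 - 27/2) = (50 - 1090) - 25/2 = -1040 - 25/2 = -2105/2 ≈ -1052.5)
w - 1*2149 = -2105/2 - 1*2149 = -2105/2 - 2149 = -6403/2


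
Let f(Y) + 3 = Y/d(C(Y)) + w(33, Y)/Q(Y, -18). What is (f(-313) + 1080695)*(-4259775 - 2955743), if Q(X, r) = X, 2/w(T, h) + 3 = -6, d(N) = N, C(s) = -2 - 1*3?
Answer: -109837707213454418/14085 ≈ -7.7982e+12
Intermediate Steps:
C(s) = -5 (C(s) = -2 - 3 = -5)
w(T, h) = -2/9 (w(T, h) = 2/(-3 - 6) = 2/(-9) = 2*(-1/9) = -2/9)
f(Y) = -3 - 2/(9*Y) - Y/5 (f(Y) = -3 + (Y/(-5) - 2/(9*Y)) = -3 + (Y*(-1/5) - 2/(9*Y)) = -3 + (-Y/5 - 2/(9*Y)) = -3 + (-2/(9*Y) - Y/5) = -3 - 2/(9*Y) - Y/5)
(f(-313) + 1080695)*(-4259775 - 2955743) = ((-3 - 2/9/(-313) - 1/5*(-313)) + 1080695)*(-4259775 - 2955743) = ((-3 - 2/9*(-1/313) + 313/5) + 1080695)*(-7215518) = ((-3 + 2/2817 + 313/5) + 1080695)*(-7215518) = (839476/14085 + 1080695)*(-7215518) = (15222428551/14085)*(-7215518) = -109837707213454418/14085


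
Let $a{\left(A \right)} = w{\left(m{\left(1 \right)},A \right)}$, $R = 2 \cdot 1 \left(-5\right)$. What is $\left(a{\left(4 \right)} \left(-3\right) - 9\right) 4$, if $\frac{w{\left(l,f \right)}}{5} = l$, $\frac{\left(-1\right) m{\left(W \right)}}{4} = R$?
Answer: $-2436$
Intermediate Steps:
$R = -10$ ($R = 2 \left(-5\right) = -10$)
$m{\left(W \right)} = 40$ ($m{\left(W \right)} = \left(-4\right) \left(-10\right) = 40$)
$w{\left(l,f \right)} = 5 l$
$a{\left(A \right)} = 200$ ($a{\left(A \right)} = 5 \cdot 40 = 200$)
$\left(a{\left(4 \right)} \left(-3\right) - 9\right) 4 = \left(200 \left(-3\right) - 9\right) 4 = \left(-600 - 9\right) 4 = \left(-609\right) 4 = -2436$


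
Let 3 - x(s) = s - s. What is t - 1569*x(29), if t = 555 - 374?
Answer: -4526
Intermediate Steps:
t = 181
x(s) = 3 (x(s) = 3 - (s - s) = 3 - 1*0 = 3 + 0 = 3)
t - 1569*x(29) = 181 - 1569*3 = 181 - 4707 = -4526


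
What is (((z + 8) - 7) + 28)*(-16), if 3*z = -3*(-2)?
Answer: -496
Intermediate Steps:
z = 2 (z = (-3*(-2))/3 = (⅓)*6 = 2)
(((z + 8) - 7) + 28)*(-16) = (((2 + 8) - 7) + 28)*(-16) = ((10 - 7) + 28)*(-16) = (3 + 28)*(-16) = 31*(-16) = -496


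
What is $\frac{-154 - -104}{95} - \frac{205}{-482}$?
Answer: $- \frac{925}{9158} \approx -0.101$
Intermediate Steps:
$\frac{-154 - -104}{95} - \frac{205}{-482} = \left(-154 + 104\right) \frac{1}{95} - - \frac{205}{482} = \left(-50\right) \frac{1}{95} + \frac{205}{482} = - \frac{10}{19} + \frac{205}{482} = - \frac{925}{9158}$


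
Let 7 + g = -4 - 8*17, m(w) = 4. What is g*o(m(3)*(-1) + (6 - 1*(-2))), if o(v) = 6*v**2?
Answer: -14112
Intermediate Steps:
g = -147 (g = -7 + (-4 - 8*17) = -7 + (-4 - 136) = -7 - 140 = -147)
g*o(m(3)*(-1) + (6 - 1*(-2))) = -882*(4*(-1) + (6 - 1*(-2)))**2 = -882*(-4 + (6 + 2))**2 = -882*(-4 + 8)**2 = -882*4**2 = -882*16 = -147*96 = -14112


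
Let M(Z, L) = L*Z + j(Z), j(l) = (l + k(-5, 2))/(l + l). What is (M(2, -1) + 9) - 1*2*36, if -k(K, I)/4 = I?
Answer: -133/2 ≈ -66.500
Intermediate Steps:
k(K, I) = -4*I
j(l) = (-8 + l)/(2*l) (j(l) = (l - 4*2)/(l + l) = (l - 8)/((2*l)) = (-8 + l)*(1/(2*l)) = (-8 + l)/(2*l))
M(Z, L) = L*Z + (-8 + Z)/(2*Z)
(M(2, -1) + 9) - 1*2*36 = ((½ - 4/2 - 1*2) + 9) - 1*2*36 = ((½ - 4*½ - 2) + 9) - 2*36 = ((½ - 2 - 2) + 9) - 72 = (-7/2 + 9) - 72 = 11/2 - 72 = -133/2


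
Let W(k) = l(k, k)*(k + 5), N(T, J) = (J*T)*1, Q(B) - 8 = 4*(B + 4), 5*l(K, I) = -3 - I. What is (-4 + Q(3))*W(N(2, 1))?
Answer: -224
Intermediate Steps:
l(K, I) = -⅗ - I/5 (l(K, I) = (-3 - I)/5 = -⅗ - I/5)
Q(B) = 24 + 4*B (Q(B) = 8 + 4*(B + 4) = 8 + 4*(4 + B) = 8 + (16 + 4*B) = 24 + 4*B)
N(T, J) = J*T
W(k) = (5 + k)*(-⅗ - k/5) (W(k) = (-⅗ - k/5)*(k + 5) = (-⅗ - k/5)*(5 + k) = (5 + k)*(-⅗ - k/5))
(-4 + Q(3))*W(N(2, 1)) = (-4 + (24 + 4*3))*(-(3 + 1*2)*(5 + 1*2)/5) = (-4 + (24 + 12))*(-(3 + 2)*(5 + 2)/5) = (-4 + 36)*(-⅕*5*7) = 32*(-7) = -224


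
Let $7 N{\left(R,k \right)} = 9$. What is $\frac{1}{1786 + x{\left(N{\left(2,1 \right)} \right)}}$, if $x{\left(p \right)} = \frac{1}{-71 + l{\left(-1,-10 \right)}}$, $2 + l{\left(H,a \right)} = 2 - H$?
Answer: $\frac{70}{125019} \approx 0.00055991$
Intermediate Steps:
$l{\left(H,a \right)} = - H$ ($l{\left(H,a \right)} = -2 - \left(-2 + H\right) = - H$)
$N{\left(R,k \right)} = \frac{9}{7}$ ($N{\left(R,k \right)} = \frac{1}{7} \cdot 9 = \frac{9}{7}$)
$x{\left(p \right)} = - \frac{1}{70}$ ($x{\left(p \right)} = \frac{1}{-71 - -1} = \frac{1}{-71 + 1} = \frac{1}{-70} = - \frac{1}{70}$)
$\frac{1}{1786 + x{\left(N{\left(2,1 \right)} \right)}} = \frac{1}{1786 - \frac{1}{70}} = \frac{1}{\frac{125019}{70}} = \frac{70}{125019}$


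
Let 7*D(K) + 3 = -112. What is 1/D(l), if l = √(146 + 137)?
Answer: -7/115 ≈ -0.060870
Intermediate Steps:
l = √283 ≈ 16.823
D(K) = -115/7 (D(K) = -3/7 + (⅐)*(-112) = -3/7 - 16 = -115/7)
1/D(l) = 1/(-115/7) = -7/115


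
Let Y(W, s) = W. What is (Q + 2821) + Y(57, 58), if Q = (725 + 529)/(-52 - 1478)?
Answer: 733681/255 ≈ 2877.2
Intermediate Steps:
Q = -209/255 (Q = 1254/(-1530) = 1254*(-1/1530) = -209/255 ≈ -0.81961)
(Q + 2821) + Y(57, 58) = (-209/255 + 2821) + 57 = 719146/255 + 57 = 733681/255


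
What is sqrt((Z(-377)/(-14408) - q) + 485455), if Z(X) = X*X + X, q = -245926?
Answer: sqrt(2372276231062)/1801 ≈ 855.20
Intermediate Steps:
Z(X) = X + X**2 (Z(X) = X**2 + X = X + X**2)
sqrt((Z(-377)/(-14408) - q) + 485455) = sqrt((-377*(1 - 377)/(-14408) - 1*(-245926)) + 485455) = sqrt((-377*(-376)*(-1/14408) + 245926) + 485455) = sqrt((141752*(-1/14408) + 245926) + 485455) = sqrt((-17719/1801 + 245926) + 485455) = sqrt(442895007/1801 + 485455) = sqrt(1317199462/1801) = sqrt(2372276231062)/1801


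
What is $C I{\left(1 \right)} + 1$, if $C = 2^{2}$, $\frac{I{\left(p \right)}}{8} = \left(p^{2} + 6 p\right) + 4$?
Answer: $353$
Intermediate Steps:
$I{\left(p \right)} = 32 + 8 p^{2} + 48 p$ ($I{\left(p \right)} = 8 \left(\left(p^{2} + 6 p\right) + 4\right) = 8 \left(4 + p^{2} + 6 p\right) = 32 + 8 p^{2} + 48 p$)
$C = 4$
$C I{\left(1 \right)} + 1 = 4 \left(32 + 8 \cdot 1^{2} + 48 \cdot 1\right) + 1 = 4 \left(32 + 8 \cdot 1 + 48\right) + 1 = 4 \left(32 + 8 + 48\right) + 1 = 4 \cdot 88 + 1 = 352 + 1 = 353$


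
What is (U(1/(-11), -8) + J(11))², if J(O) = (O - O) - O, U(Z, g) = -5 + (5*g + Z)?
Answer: 380689/121 ≈ 3146.2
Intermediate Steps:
U(Z, g) = -5 + Z + 5*g (U(Z, g) = -5 + (Z + 5*g) = -5 + Z + 5*g)
J(O) = -O (J(O) = 0 - O = -O)
(U(1/(-11), -8) + J(11))² = ((-5 + 1/(-11) + 5*(-8)) - 1*11)² = ((-5 - 1/11 - 40) - 11)² = (-496/11 - 11)² = (-617/11)² = 380689/121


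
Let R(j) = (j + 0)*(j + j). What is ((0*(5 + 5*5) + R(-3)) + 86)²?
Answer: 10816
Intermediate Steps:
R(j) = 2*j² (R(j) = j*(2*j) = 2*j²)
((0*(5 + 5*5) + R(-3)) + 86)² = ((0*(5 + 5*5) + 2*(-3)²) + 86)² = ((0*(5 + 25) + 2*9) + 86)² = ((0*30 + 18) + 86)² = ((0 + 18) + 86)² = (18 + 86)² = 104² = 10816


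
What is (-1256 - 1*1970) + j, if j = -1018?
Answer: -4244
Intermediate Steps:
(-1256 - 1*1970) + j = (-1256 - 1*1970) - 1018 = (-1256 - 1970) - 1018 = -3226 - 1018 = -4244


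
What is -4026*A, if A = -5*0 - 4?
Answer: 16104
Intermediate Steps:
A = -4 (A = 0 - 4 = -4)
-4026*A = -4026*(-4) = 16104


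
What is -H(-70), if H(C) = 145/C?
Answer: 29/14 ≈ 2.0714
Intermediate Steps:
-H(-70) = -145/(-70) = -145*(-1)/70 = -1*(-29/14) = 29/14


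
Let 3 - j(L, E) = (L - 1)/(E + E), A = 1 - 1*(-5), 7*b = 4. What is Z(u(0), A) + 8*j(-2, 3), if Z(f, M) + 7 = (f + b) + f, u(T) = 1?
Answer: 165/7 ≈ 23.571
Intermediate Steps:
b = 4/7 (b = (⅐)*4 = 4/7 ≈ 0.57143)
A = 6 (A = 1 + 5 = 6)
Z(f, M) = -45/7 + 2*f (Z(f, M) = -7 + ((f + 4/7) + f) = -7 + ((4/7 + f) + f) = -7 + (4/7 + 2*f) = -45/7 + 2*f)
j(L, E) = 3 - (-1 + L)/(2*E) (j(L, E) = 3 - (L - 1)/(E + E) = 3 - (-1 + L)/(2*E))
Z(u(0), A) + 8*j(-2, 3) = (-45/7 + 2*1) + 8*((½)*(1 - 1*(-2) + 6*3)/3) = (-45/7 + 2) + 8*((½)*(⅓)*(1 + 2 + 18)) = -31/7 + 8*((½)*(⅓)*21) = -31/7 + 8*(7/2) = -31/7 + 28 = 165/7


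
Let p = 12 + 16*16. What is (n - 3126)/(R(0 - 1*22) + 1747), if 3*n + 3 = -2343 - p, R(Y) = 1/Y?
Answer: -263824/115299 ≈ -2.2882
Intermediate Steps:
p = 268 (p = 12 + 256 = 268)
n = -2614/3 (n = -1 + (-2343 - 1*268)/3 = -1 + (-2343 - 268)/3 = -1 + (⅓)*(-2611) = -1 - 2611/3 = -2614/3 ≈ -871.33)
(n - 3126)/(R(0 - 1*22) + 1747) = (-2614/3 - 3126)/(1/(0 - 1*22) + 1747) = -11992/(3*(1/(0 - 22) + 1747)) = -11992/(3*(1/(-22) + 1747)) = -11992/(3*(-1/22 + 1747)) = -11992/(3*38433/22) = -11992/3*22/38433 = -263824/115299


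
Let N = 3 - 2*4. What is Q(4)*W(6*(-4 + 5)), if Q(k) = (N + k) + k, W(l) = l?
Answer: 18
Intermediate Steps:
N = -5 (N = 3 - 8 = -5)
Q(k) = -5 + 2*k (Q(k) = (-5 + k) + k = -5 + 2*k)
Q(4)*W(6*(-4 + 5)) = (-5 + 2*4)*(6*(-4 + 5)) = (-5 + 8)*(6*1) = 3*6 = 18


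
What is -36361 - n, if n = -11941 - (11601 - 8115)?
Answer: -20934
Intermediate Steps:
n = -15427 (n = -11941 - 1*3486 = -11941 - 3486 = -15427)
-36361 - n = -36361 - 1*(-15427) = -36361 + 15427 = -20934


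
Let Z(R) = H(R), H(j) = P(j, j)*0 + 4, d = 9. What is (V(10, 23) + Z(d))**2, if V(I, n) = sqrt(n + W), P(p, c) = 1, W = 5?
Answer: 44 + 16*sqrt(7) ≈ 86.332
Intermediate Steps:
H(j) = 4 (H(j) = 1*0 + 4 = 0 + 4 = 4)
Z(R) = 4
V(I, n) = sqrt(5 + n) (V(I, n) = sqrt(n + 5) = sqrt(5 + n))
(V(10, 23) + Z(d))**2 = (sqrt(5 + 23) + 4)**2 = (sqrt(28) + 4)**2 = (2*sqrt(7) + 4)**2 = (4 + 2*sqrt(7))**2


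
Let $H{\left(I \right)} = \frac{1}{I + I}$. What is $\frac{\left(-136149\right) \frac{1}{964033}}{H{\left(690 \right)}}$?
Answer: $- \frac{187885620}{964033} \approx -194.9$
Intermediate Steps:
$H{\left(I \right)} = \frac{1}{2 I}$
$\frac{\left(-136149\right) \frac{1}{964033}}{H{\left(690 \right)}} = \frac{\left(-136149\right) \frac{1}{964033}}{\frac{1}{2} \cdot \frac{1}{690}} = - \frac{136149 \frac{1}{\frac{1}{1380}}}{964033} = \left(- \frac{136149}{964033}\right) 1380 = - \frac{187885620}{964033}$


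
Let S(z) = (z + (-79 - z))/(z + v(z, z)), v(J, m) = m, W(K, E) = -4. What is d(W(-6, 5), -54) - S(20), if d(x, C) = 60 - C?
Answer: 4639/40 ≈ 115.97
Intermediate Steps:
S(z) = -79/(2*z) (S(z) = (z + (-79 - z))/(z + z) = -79*1/(2*z) = -79/(2*z))
d(W(-6, 5), -54) - S(20) = (60 - 1*(-54)) - (-79)/(2*20) = (60 + 54) - (-79)/(2*20) = 114 - 1*(-79/40) = 114 + 79/40 = 4639/40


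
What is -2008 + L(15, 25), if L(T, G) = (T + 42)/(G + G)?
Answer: -100343/50 ≈ -2006.9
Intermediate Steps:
L(T, G) = (42 + T)/(2*G) (L(T, G) = (42 + T)/((2*G)) = (42 + T)*(1/(2*G)) = (42 + T)/(2*G))
-2008 + L(15, 25) = -2008 + (½)*(42 + 15)/25 = -2008 + (½)*(1/25)*57 = -2008 + 57/50 = -100343/50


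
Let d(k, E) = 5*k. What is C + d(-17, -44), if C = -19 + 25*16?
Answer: 296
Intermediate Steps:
C = 381 (C = -19 + 400 = 381)
C + d(-17, -44) = 381 + 5*(-17) = 381 - 85 = 296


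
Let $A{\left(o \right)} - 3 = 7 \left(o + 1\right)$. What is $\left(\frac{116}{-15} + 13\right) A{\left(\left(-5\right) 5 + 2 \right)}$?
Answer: $- \frac{11929}{15} \approx -795.27$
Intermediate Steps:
$A{\left(o \right)} = 10 + 7 o$ ($A{\left(o \right)} = 3 + 7 \left(o + 1\right) = 3 + 7 \left(1 + o\right) = 3 + \left(7 + 7 o\right) = 10 + 7 o$)
$\left(\frac{116}{-15} + 13\right) A{\left(\left(-5\right) 5 + 2 \right)} = \left(\frac{116}{-15} + 13\right) \left(10 + 7 \left(\left(-5\right) 5 + 2\right)\right) = \left(116 \left(- \frac{1}{15}\right) + 13\right) \left(10 + 7 \left(-25 + 2\right)\right) = \left(- \frac{116}{15} + 13\right) \left(10 + 7 \left(-23\right)\right) = \frac{79 \left(10 - 161\right)}{15} = \frac{79}{15} \left(-151\right) = - \frac{11929}{15}$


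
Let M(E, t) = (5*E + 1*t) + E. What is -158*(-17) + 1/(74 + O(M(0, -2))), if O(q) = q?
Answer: 193393/72 ≈ 2686.0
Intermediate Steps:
M(E, t) = t + 6*E (M(E, t) = (5*E + t) + E = (t + 5*E) + E = t + 6*E)
-158*(-17) + 1/(74 + O(M(0, -2))) = -158*(-17) + 1/(74 + (-2 + 6*0)) = 2686 + 1/(74 + (-2 + 0)) = 2686 + 1/(74 - 2) = 2686 + 1/72 = 193393/72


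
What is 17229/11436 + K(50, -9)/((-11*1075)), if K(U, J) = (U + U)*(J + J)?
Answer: 2990903/1803076 ≈ 1.6588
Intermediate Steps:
K(U, J) = 4*J*U (K(U, J) = (2*U)*(2*J) = 4*J*U)
17229/11436 + K(50, -9)/((-11*1075)) = 17229/11436 + (4*(-9)*50)/((-11*1075)) = 17229*(1/11436) - 1800/(-11825) = 5743/3812 - 1800*(-1/11825) = 5743/3812 + 72/473 = 2990903/1803076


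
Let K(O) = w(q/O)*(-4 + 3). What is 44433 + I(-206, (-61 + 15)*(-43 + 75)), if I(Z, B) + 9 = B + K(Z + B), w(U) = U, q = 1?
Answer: 72073457/1678 ≈ 42952.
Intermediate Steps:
K(O) = -1/O (K(O) = (1/O)*(-4 + 3) = -1/O)
I(Z, B) = -9 + B - 1/(B + Z) (I(Z, B) = -9 + (B - 1/(Z + B)) = -9 + (B - 1/(B + Z)) = -9 + B - 1/(B + Z))
44433 + I(-206, (-61 + 15)*(-43 + 75)) = 44433 + (-1 + (-9 + (-61 + 15)*(-43 + 75))*((-61 + 15)*(-43 + 75) - 206))/((-61 + 15)*(-43 + 75) - 206) = 44433 + (-1 + (-9 - 46*32)*(-46*32 - 206))/(-46*32 - 206) = 44433 + (-1 + (-9 - 1472)*(-1472 - 206))/(-1472 - 206) = 44433 + (-1 - 1481*(-1678))/(-1678) = 44433 - (-1 + 2485118)/1678 = 44433 - 1/1678*2485117 = 44433 - 2485117/1678 = 72073457/1678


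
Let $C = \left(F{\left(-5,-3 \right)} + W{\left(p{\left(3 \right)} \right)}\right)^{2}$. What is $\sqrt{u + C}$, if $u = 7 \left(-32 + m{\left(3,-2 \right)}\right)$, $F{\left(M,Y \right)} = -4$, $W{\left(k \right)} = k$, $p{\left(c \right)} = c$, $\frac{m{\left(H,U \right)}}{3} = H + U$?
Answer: $i \sqrt{202} \approx 14.213 i$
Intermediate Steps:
$m{\left(H,U \right)} = 3 H + 3 U$ ($m{\left(H,U \right)} = 3 \left(H + U\right) = 3 H + 3 U$)
$u = -203$ ($u = 7 \left(-32 + \left(3 \cdot 3 + 3 \left(-2\right)\right)\right) = 7 \left(-32 + \left(9 - 6\right)\right) = 7 \left(-32 + 3\right) = 7 \left(-29\right) = -203$)
$C = 1$ ($C = \left(-4 + 3\right)^{2} = \left(-1\right)^{2} = 1$)
$\sqrt{u + C} = \sqrt{-203 + 1} = \sqrt{-202} = i \sqrt{202}$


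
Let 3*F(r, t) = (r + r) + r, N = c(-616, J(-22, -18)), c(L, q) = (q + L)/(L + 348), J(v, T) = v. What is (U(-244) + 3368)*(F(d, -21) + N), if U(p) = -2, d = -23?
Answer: -4650129/67 ≈ -69405.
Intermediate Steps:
c(L, q) = (L + q)/(348 + L)
N = 319/134 (N = (-616 - 22)/(348 - 616) = -638/(-268) = -1/268*(-638) = 319/134 ≈ 2.3806)
F(r, t) = r (F(r, t) = ((r + r) + r)/3 = (2*r + r)/3 = (3*r)/3 = r)
(U(-244) + 3368)*(F(d, -21) + N) = (-2 + 3368)*(-23 + 319/134) = 3366*(-2763/134) = -4650129/67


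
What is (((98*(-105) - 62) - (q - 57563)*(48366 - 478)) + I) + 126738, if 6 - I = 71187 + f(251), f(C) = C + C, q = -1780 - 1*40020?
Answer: 4758340047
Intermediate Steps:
q = -41800 (q = -1780 - 40020 = -41800)
f(C) = 2*C
I = -71683 (I = 6 - (71187 + 2*251) = 6 - (71187 + 502) = 6 - 1*71689 = 6 - 71689 = -71683)
(((98*(-105) - 62) - (q - 57563)*(48366 - 478)) + I) + 126738 = (((98*(-105) - 62) - (-41800 - 57563)*(48366 - 478)) - 71683) + 126738 = (((-10290 - 62) - (-99363)*47888) - 71683) + 126738 = ((-10352 - 1*(-4758295344)) - 71683) + 126738 = ((-10352 + 4758295344) - 71683) + 126738 = (4758284992 - 71683) + 126738 = 4758213309 + 126738 = 4758340047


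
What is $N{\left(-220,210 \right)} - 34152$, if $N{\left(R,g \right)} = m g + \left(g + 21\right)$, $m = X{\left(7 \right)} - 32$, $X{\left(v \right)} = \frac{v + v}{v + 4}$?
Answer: $- \frac{444111}{11} \approx -40374.0$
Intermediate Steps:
$X{\left(v \right)} = \frac{2 v}{4 + v}$
$m = - \frac{338}{11}$ ($m = 2 \cdot 7 \frac{1}{4 + 7} - 32 = 2 \cdot 7 \cdot \frac{1}{11} - 32 = \frac{14}{11} - 32 = - \frac{338}{11} \approx -30.727$)
$N{\left(R,g \right)} = 21 - \frac{327 g}{11}$ ($N{\left(R,g \right)} = - \frac{338 g}{11} + \left(g + 21\right) = - \frac{338 g}{11} + \left(21 + g\right) = 21 - \frac{327 g}{11}$)
$N{\left(-220,210 \right)} - 34152 = \left(21 - \frac{68670}{11}\right) - 34152 = - \frac{68439}{11} - 34152 = - \frac{444111}{11}$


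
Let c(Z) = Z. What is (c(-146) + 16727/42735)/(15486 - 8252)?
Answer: -6222583/309144990 ≈ -0.020128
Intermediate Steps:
(c(-146) + 16727/42735)/(15486 - 8252) = (-146 + 16727/42735)/(15486 - 8252) = (-146 + 16727*(1/42735))/7234 = (-146 + 16727/42735)*(1/7234) = -6222583/42735*1/7234 = -6222583/309144990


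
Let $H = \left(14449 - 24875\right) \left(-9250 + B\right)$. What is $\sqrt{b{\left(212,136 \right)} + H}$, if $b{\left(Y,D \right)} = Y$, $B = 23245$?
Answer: $i \sqrt{145911658} \approx 12079.0 i$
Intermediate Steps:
$H = -145911870$ ($H = \left(14449 - 24875\right) \left(-9250 + 23245\right) = \left(-10426\right) 13995 = -145911870$)
$\sqrt{b{\left(212,136 \right)} + H} = \sqrt{212 - 145911870} = \sqrt{-145911658} = i \sqrt{145911658}$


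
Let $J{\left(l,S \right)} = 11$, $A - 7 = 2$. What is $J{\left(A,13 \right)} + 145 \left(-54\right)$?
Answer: $-7819$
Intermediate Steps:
$A = 9$ ($A = 7 + 2 = 9$)
$J{\left(A,13 \right)} + 145 \left(-54\right) = 11 + 145 \left(-54\right) = 11 - 7830 = -7819$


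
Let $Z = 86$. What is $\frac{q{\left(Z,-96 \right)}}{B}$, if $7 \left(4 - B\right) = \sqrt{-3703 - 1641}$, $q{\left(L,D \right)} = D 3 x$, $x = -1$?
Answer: $\frac{3528}{383} + \frac{504 i \sqrt{334}}{383} \approx 9.2115 + 24.049 i$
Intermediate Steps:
$q{\left(L,D \right)} = - 3 D$ ($q{\left(L,D \right)} = D 3 \left(-1\right) = 3 D \left(-1\right) = - 3 D$)
$B = 4 - \frac{4 i \sqrt{334}}{7}$ ($B = 4 - \frac{\sqrt{-3703 - 1641}}{7} = 4 - \frac{\sqrt{-5344}}{7} = 4 - \frac{4 i \sqrt{334}}{7} \approx 4.0 - 10.443 i$)
$\frac{q{\left(Z,-96 \right)}}{B} = \frac{\left(-3\right) \left(-96\right)}{4 - \frac{4 i \sqrt{334}}{7}} = \frac{288}{4 - \frac{4 i \sqrt{334}}{7}}$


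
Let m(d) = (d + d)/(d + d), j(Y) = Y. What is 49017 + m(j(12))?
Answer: 49018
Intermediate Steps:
m(d) = 1 (m(d) = (2*d)/((2*d)) = (2*d)*(1/(2*d)) = 1)
49017 + m(j(12)) = 49017 + 1 = 49018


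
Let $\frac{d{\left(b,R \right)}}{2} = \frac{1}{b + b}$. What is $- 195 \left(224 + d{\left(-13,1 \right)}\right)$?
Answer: $-43665$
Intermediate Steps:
$d{\left(b,R \right)} = \frac{1}{b}$ ($d{\left(b,R \right)} = \frac{2}{b + b} = \frac{2}{2 b} = 2 \frac{1}{2 b} = \frac{1}{b}$)
$- 195 \left(224 + d{\left(-13,1 \right)}\right) = - 195 \left(224 + \frac{1}{-13}\right) = - 195 \left(224 - \frac{1}{13}\right) = \left(-195\right) \frac{2911}{13} = -43665$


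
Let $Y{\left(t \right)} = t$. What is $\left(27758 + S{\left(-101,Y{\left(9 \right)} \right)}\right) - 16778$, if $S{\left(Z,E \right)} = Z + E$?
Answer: $10888$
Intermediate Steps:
$S{\left(Z,E \right)} = E + Z$
$\left(27758 + S{\left(-101,Y{\left(9 \right)} \right)}\right) - 16778 = \left(27758 + \left(9 - 101\right)\right) - 16778 = \left(27758 - 92\right) - 16778 = 27666 - 16778 = 10888$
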